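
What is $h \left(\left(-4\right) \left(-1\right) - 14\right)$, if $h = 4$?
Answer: $-40$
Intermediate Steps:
$h \left(\left(-4\right) \left(-1\right) - 14\right) = 4 \left(\left(-4\right) \left(-1\right) - 14\right) = 4 \left(4 - 14\right) = 4 \left(-10\right) = -40$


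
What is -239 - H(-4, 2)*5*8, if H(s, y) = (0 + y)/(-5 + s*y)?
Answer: -3027/13 ≈ -232.85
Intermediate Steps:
H(s, y) = y/(-5 + s*y)
-239 - H(-4, 2)*5*8 = -239 - (2/(-5 - 4*2))*5*8 = -239 - (2/(-5 - 8))*5*8 = -239 - (2/(-13))*5*8 = -239 - (2*(-1/13))*5*8 = -239 - (-2/13*5)*8 = -239 - (-10)*8/13 = -239 - 1*(-80/13) = -239 + 80/13 = -3027/13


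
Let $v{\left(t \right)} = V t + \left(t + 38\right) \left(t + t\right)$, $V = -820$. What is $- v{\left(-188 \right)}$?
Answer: $-210560$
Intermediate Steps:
$v{\left(t \right)} = - 820 t + 2 t \left(38 + t\right)$ ($v{\left(t \right)} = - 820 t + \left(t + 38\right) \left(t + t\right) = - 820 t + \left(38 + t\right) 2 t = - 820 t + 2 t \left(38 + t\right)$)
$- v{\left(-188 \right)} = - 2 \left(-188\right) \left(-372 - 188\right) = - 2 \left(-188\right) \left(-560\right) = \left(-1\right) 210560 = -210560$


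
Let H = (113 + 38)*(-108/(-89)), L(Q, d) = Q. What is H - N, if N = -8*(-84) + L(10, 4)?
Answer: -44390/89 ≈ -498.76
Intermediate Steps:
N = 682 (N = -8*(-84) + 10 = 672 + 10 = 682)
H = 16308/89 (H = 151*(-108*(-1/89)) = 151*(108/89) = 16308/89 ≈ 183.24)
H - N = 16308/89 - 1*682 = 16308/89 - 682 = -44390/89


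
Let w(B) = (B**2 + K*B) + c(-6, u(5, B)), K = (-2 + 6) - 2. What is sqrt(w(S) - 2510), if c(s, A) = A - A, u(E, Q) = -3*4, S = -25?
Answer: 3*I*sqrt(215) ≈ 43.989*I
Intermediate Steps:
u(E, Q) = -12
c(s, A) = 0
K = 2 (K = 4 - 2 = 2)
w(B) = B**2 + 2*B (w(B) = (B**2 + 2*B) + 0 = B**2 + 2*B)
sqrt(w(S) - 2510) = sqrt(-25*(2 - 25) - 2510) = sqrt(-25*(-23) - 2510) = sqrt(575 - 2510) = sqrt(-1935) = 3*I*sqrt(215)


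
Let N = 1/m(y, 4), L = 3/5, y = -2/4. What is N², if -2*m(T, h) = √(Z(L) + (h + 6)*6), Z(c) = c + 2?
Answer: 20/313 ≈ 0.063898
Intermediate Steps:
y = -½ (y = -2*¼ = -½ ≈ -0.50000)
L = ⅗ (L = 3*(⅕) = ⅗ ≈ 0.60000)
Z(c) = 2 + c
m(T, h) = -√(193/5 + 6*h)/2 (m(T, h) = -√((2 + ⅗) + (h + 6)*6)/2 = -√(13/5 + (6 + h)*6)/2 = -√(13/5 + (36 + 6*h))/2 = -√(193/5 + 6*h)/2)
N = -2*√1565/313 (N = 1/(-√(965 + 150*4)/10) = 1/(-√(965 + 600)/10) = 1/(-√1565/10) = -2*√1565/313 ≈ -0.25278)
N² = (-2*√1565/313)² = 20/313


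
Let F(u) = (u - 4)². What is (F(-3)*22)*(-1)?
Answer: -1078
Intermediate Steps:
F(u) = (-4 + u)²
(F(-3)*22)*(-1) = ((-4 - 3)²*22)*(-1) = ((-7)²*22)*(-1) = (49*22)*(-1) = 1078*(-1) = -1078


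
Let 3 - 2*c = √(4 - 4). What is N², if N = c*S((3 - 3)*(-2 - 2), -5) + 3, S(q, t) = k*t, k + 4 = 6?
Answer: 144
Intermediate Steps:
k = 2 (k = -4 + 6 = 2)
S(q, t) = 2*t
c = 3/2 (c = 3/2 - √(4 - 4)/2 = 3/2 - √0/2 = 3/2 - ½*0 = 3/2 + 0 = 3/2 ≈ 1.5000)
N = -12 (N = 3*(2*(-5))/2 + 3 = (3/2)*(-10) + 3 = -15 + 3 = -12)
N² = (-12)² = 144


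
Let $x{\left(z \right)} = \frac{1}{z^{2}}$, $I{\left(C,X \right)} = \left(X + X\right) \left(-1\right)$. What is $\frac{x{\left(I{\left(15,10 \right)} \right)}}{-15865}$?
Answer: $- \frac{1}{6346000} \approx -1.5758 \cdot 10^{-7}$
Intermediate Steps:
$I{\left(C,X \right)} = - 2 X$ ($I{\left(C,X \right)} = 2 X \left(-1\right) = - 2 X$)
$x{\left(z \right)} = \frac{1}{z^{2}}$
$\frac{x{\left(I{\left(15,10 \right)} \right)}}{-15865} = \frac{1}{400 \left(-15865\right)} = \frac{1}{400} \left(- \frac{1}{15865}\right) = - \frac{1}{6346000}$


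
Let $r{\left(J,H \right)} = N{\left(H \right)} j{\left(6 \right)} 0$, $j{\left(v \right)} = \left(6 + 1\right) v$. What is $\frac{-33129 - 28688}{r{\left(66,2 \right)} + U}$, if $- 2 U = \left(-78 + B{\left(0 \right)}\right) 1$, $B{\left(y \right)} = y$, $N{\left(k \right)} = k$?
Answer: $- \frac{61817}{39} \approx -1585.1$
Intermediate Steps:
$j{\left(v \right)} = 7 v$
$r{\left(J,H \right)} = 0$ ($r{\left(J,H \right)} = H 7 \cdot 6 \cdot 0 = H 42 \cdot 0 = 42 H 0 = 0$)
$U = 39$ ($U = - \frac{\left(-78 + 0\right) 1}{2} = - \frac{\left(-78\right) 1}{2} = \left(- \frac{1}{2}\right) \left(-78\right) = 39$)
$\frac{-33129 - 28688}{r{\left(66,2 \right)} + U} = \frac{-33129 - 28688}{0 + 39} = - \frac{61817}{39}$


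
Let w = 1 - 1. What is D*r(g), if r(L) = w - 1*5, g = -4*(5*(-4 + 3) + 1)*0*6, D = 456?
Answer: -2280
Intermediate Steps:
w = 0
g = 0 (g = -4*(5*(-1) + 1)*0*6 = -4*(-5 + 1)*0*6 = -(-16)*0*6 = -4*0*6 = 0*6 = 0)
r(L) = -5 (r(L) = 0 - 1*5 = 0 - 5 = -5)
D*r(g) = 456*(-5) = -2280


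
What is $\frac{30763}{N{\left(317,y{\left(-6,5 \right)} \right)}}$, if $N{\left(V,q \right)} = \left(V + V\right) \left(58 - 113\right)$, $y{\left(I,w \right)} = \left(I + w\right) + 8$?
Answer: $- \frac{30763}{34870} \approx -0.88222$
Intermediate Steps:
$y{\left(I,w \right)} = 8 + I + w$
$N{\left(V,q \right)} = - 110 V$ ($N{\left(V,q \right)} = 2 V \left(-55\right) = - 110 V$)
$\frac{30763}{N{\left(317,y{\left(-6,5 \right)} \right)}} = \frac{30763}{\left(-110\right) 317} = \frac{30763}{-34870} = 30763 \left(- \frac{1}{34870}\right) = - \frac{30763}{34870}$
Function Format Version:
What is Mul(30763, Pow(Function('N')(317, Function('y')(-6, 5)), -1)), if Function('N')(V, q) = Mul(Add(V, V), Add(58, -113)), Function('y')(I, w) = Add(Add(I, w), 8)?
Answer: Rational(-30763, 34870) ≈ -0.88222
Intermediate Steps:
Function('y')(I, w) = Add(8, I, w)
Function('N')(V, q) = Mul(-110, V) (Function('N')(V, q) = Mul(Mul(2, V), -55) = Mul(-110, V))
Mul(30763, Pow(Function('N')(317, Function('y')(-6, 5)), -1)) = Mul(30763, Pow(Mul(-110, 317), -1)) = Mul(30763, Pow(-34870, -1)) = Mul(30763, Rational(-1, 34870)) = Rational(-30763, 34870)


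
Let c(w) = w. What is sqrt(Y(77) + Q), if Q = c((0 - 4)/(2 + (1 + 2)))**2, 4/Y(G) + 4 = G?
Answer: 2*sqrt(23141)/365 ≈ 0.83354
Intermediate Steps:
Y(G) = 4/(-4 + G)
Q = 16/25 (Q = ((0 - 4)/(2 + (1 + 2)))**2 = (-4/(2 + 3))**2 = (-4/5)**2 = 16/25 ≈ 0.64000)
sqrt(Y(77) + Q) = sqrt(4/(-4 + 77) + 16/25) = sqrt(4/73 + 16/25) = sqrt(1268/1825) = 2*sqrt(23141)/365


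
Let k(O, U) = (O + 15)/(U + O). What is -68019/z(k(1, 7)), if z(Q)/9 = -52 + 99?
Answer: -22673/141 ≈ -160.80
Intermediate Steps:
k(O, U) = (15 + O)/(O + U)
z(Q) = 423 (z(Q) = 9*(-52 + 99) = 9*47 = 423)
-68019/z(k(1, 7)) = -68019/423 = -68019*1/423 = -22673/141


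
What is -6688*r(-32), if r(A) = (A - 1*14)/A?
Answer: -9614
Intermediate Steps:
r(A) = (-14 + A)/A (r(A) = (A - 14)/A = (-14 + A)/A)
-6688*r(-32) = -6688*(-14 - 32)/(-32) = -(-209)*(-46) = -6688*23/16 = -9614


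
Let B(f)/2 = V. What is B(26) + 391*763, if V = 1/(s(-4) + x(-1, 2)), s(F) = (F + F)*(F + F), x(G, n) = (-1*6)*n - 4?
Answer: 7159993/24 ≈ 2.9833e+5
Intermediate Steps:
x(G, n) = -4 - 6*n (x(G, n) = -6*n - 4 = -4 - 6*n)
s(F) = 4*F² (s(F) = (2*F)*(2*F) = 4*F²)
V = 1/48 (V = 1/(4*(-4)² + (-4 - 6*2)) = 1/(4*16 + (-4 - 12)) = 1/(64 - 16) = 1/48 ≈ 0.020833)
B(f) = 1/24 (B(f) = 2*(1/48) = 1/24)
B(26) + 391*763 = 1/24 + 391*763 = 1/24 + 298333 = 7159993/24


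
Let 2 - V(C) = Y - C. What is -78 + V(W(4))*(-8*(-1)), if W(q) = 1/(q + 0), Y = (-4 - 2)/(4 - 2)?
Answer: -36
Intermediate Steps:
Y = -3 (Y = -6/2 = -6*½ = -3)
W(q) = 1/q
V(C) = 5 + C (V(C) = 2 - (-3 - C) = 2 + (3 + C) = 5 + C)
-78 + V(W(4))*(-8*(-1)) = -78 + (5 + 1/4)*(-8*(-1)) = -78 + (5 + ¼)*8 = -78 + (21/4)*8 = -78 + 42 = -36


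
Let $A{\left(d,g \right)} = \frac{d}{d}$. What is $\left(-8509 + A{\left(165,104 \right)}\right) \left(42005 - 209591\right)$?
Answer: $1425821688$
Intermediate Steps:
$A{\left(d,g \right)} = 1$
$\left(-8509 + A{\left(165,104 \right)}\right) \left(42005 - 209591\right) = \left(-8509 + 1\right) \left(42005 - 209591\right) = \left(-8508\right) \left(-167586\right) = 1425821688$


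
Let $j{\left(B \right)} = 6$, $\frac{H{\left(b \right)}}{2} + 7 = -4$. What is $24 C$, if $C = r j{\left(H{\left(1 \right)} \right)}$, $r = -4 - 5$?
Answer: $-1296$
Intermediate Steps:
$H{\left(b \right)} = -22$ ($H{\left(b \right)} = -14 + 2 \left(-4\right) = -14 - 8 = -22$)
$r = -9$ ($r = -4 - 5 = -9$)
$C = -54$ ($C = \left(-9\right) 6 = -54$)
$24 C = 24 \left(-54\right) = -1296$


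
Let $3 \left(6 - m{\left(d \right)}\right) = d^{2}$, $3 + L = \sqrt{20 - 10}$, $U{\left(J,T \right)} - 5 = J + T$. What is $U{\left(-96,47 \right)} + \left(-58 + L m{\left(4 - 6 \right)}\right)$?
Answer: $-116 + \frac{14 \sqrt{10}}{3} \approx -101.24$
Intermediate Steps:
$U{\left(J,T \right)} = 5 + J + T$ ($U{\left(J,T \right)} = 5 + \left(J + T\right) = 5 + J + T$)
$L = -3 + \sqrt{10}$ ($L = -3 + \sqrt{20 - 10} = -3 + \sqrt{10} \approx 0.16228$)
$m{\left(d \right)} = 6 - \frac{d^{2}}{3}$
$U{\left(-96,47 \right)} + \left(-58 + L m{\left(4 - 6 \right)}\right) = \left(5 - 96 + 47\right) - \left(58 - \left(-3 + \sqrt{10}\right) \left(6 - \frac{\left(4 - 6\right)^{2}}{3}\right)\right) = -44 - \left(58 - \left(-3 + \sqrt{10}\right) \left(6 - \frac{\left(4 - 6\right)^{2}}{3}\right)\right) = -44 - \left(58 - \left(-3 + \sqrt{10}\right) \left(6 - \frac{\left(-2\right)^{2}}{3}\right)\right) = -44 - \left(58 - \left(-3 + \sqrt{10}\right) \left(6 - \frac{4}{3}\right)\right) = -44 - \left(58 - \left(-3 + \sqrt{10}\right) \frac{14}{3}\right) = -44 - \left(72 - \frac{14 \sqrt{10}}{3}\right) = -116 + \frac{14 \sqrt{10}}{3}$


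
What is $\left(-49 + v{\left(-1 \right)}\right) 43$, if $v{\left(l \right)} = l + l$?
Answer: $-2193$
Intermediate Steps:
$v{\left(l \right)} = 2 l$
$\left(-49 + v{\left(-1 \right)}\right) 43 = \left(-49 + 2 \left(-1\right)\right) 43 = \left(-49 - 2\right) 43 = \left(-51\right) 43 = -2193$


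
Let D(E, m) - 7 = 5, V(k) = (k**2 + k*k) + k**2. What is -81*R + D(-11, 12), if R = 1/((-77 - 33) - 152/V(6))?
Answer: 38283/3008 ≈ 12.727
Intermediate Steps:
V(k) = 3*k**2 (V(k) = (k**2 + k**2) + k**2 = 2*k**2 + k**2 = 3*k**2)
D(E, m) = 12 (D(E, m) = 7 + 5 = 12)
R = -27/3008 (R = 1/((-77 - 33) - 152/(3*6**2)) = 1/(-110 - 152/(3*36)) = 1/(-110 - 152/108) = 1/(-110 - 152*1/108) = 1/(-110 - 38/27) = 1/(-3008/27) = -27/3008 ≈ -0.0089761)
-81*R + D(-11, 12) = -81*(-27/3008) + 12 = 2187/3008 + 12 = 38283/3008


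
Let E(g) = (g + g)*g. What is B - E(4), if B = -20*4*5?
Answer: -432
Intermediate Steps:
B = -400 (B = -5*16*5 = -80*5 = -400)
E(g) = 2*g**2 (E(g) = (2*g)*g = 2*g**2)
B - E(4) = -400 - 2*4**2 = -400 - 2*16 = -400 - 1*32 = -400 - 32 = -432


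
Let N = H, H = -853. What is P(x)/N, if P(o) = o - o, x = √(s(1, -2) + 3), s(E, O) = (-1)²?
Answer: 0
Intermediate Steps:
s(E, O) = 1
x = 2 (x = √(1 + 3) = √4 = 2)
P(o) = 0
N = -853
P(x)/N = 0/(-853) = 0*(-1/853) = 0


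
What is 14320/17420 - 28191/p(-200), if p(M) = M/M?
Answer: -24553645/871 ≈ -28190.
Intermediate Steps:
p(M) = 1
14320/17420 - 28191/p(-200) = 14320/17420 - 28191/1 = 14320*(1/17420) - 28191*1 = 716/871 - 28191 = -24553645/871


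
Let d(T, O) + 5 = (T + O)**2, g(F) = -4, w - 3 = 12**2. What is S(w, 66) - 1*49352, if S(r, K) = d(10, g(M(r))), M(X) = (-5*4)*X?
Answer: -49321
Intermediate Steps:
w = 147 (w = 3 + 12**2 = 3 + 144 = 147)
M(X) = -20*X
d(T, O) = -5 + (O + T)**2 (d(T, O) = -5 + (T + O)**2 = -5 + (O + T)**2)
S(r, K) = 31 (S(r, K) = -5 + (-4 + 10)**2 = -5 + 6**2 = -5 + 36 = 31)
S(w, 66) - 1*49352 = 31 - 1*49352 = 31 - 49352 = -49321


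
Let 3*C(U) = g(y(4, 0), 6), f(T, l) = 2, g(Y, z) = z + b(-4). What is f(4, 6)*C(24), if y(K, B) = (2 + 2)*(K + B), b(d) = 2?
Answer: 16/3 ≈ 5.3333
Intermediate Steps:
y(K, B) = 4*B + 4*K (y(K, B) = 4*(B + K) = 4*B + 4*K)
g(Y, z) = 2 + z (g(Y, z) = z + 2 = 2 + z)
C(U) = 8/3 (C(U) = (2 + 6)/3 = (⅓)*8 = 8/3)
f(4, 6)*C(24) = 2*(8/3) = 16/3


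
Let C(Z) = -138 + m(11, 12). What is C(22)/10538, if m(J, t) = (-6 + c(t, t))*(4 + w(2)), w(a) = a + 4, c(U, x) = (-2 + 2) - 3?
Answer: -114/5269 ≈ -0.021636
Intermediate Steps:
c(U, x) = -3 (c(U, x) = 0 - 3 = -3)
w(a) = 4 + a
m(J, t) = -90 (m(J, t) = (-6 - 3)*(4 + (4 + 2)) = -9*(4 + 6) = -9*10 = -90)
C(Z) = -228 (C(Z) = -138 - 90 = -228)
C(22)/10538 = -228/10538 = -228*1/10538 = -114/5269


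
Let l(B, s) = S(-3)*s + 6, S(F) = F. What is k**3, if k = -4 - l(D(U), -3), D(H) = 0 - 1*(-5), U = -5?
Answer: -6859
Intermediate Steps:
D(H) = 5 (D(H) = 0 + 5 = 5)
l(B, s) = 6 - 3*s (l(B, s) = -3*s + 6 = 6 - 3*s)
k = -19 (k = -4 - (6 - 3*(-3)) = -4 - (6 + 9) = -4 - 1*15 = -4 - 15 = -19)
k**3 = (-19)**3 = -6859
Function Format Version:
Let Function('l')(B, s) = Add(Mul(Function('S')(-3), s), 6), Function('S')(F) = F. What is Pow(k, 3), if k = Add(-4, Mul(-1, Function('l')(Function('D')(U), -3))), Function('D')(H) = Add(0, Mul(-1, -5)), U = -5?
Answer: -6859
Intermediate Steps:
Function('D')(H) = 5 (Function('D')(H) = Add(0, 5) = 5)
Function('l')(B, s) = Add(6, Mul(-3, s)) (Function('l')(B, s) = Add(Mul(-3, s), 6) = Add(6, Mul(-3, s)))
k = -19 (k = Add(-4, Mul(-1, Add(6, Mul(-3, -3)))) = Add(-4, Mul(-1, Add(6, 9))) = Add(-4, Mul(-1, 15)) = Add(-4, -15) = -19)
Pow(k, 3) = Pow(-19, 3) = -6859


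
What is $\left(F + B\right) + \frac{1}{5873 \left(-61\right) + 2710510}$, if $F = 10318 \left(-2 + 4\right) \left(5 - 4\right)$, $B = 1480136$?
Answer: $\frac{3530201442405}{2352257} \approx 1.5008 \cdot 10^{6}$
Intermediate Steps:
$F = 20636$ ($F = 10318 \cdot 2 \left(5 - 4\right) = 10318 \cdot 2 \cdot 1 = 10318 \cdot 2 = 20636$)
$\left(F + B\right) + \frac{1}{5873 \left(-61\right) + 2710510} = \left(20636 + 1480136\right) + \frac{1}{5873 \left(-61\right) + 2710510} = 1500772 + \frac{1}{-358253 + 2710510} = 1500772 + \frac{1}{2352257} = \frac{3530201442405}{2352257}$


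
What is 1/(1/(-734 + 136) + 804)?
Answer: 598/480791 ≈ 0.0012438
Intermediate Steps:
1/(1/(-734 + 136) + 804) = 1/(1/(-598) + 804) = 1/(-1/598 + 804) = 1/(480791/598) = 598/480791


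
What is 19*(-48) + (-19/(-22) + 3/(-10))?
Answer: -50129/55 ≈ -911.44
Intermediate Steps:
19*(-48) + (-19/(-22) + 3/(-10)) = -912 + (-19*(-1/22) + 3*(-⅒)) = -912 + (19/22 - 3/10) = -912 + 31/55 = -50129/55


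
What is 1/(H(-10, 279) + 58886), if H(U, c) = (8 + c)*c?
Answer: 1/138959 ≈ 7.1964e-6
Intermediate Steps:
H(U, c) = c*(8 + c)
1/(H(-10, 279) + 58886) = 1/(279*(8 + 279) + 58886) = 1/(279*287 + 58886) = 1/(80073 + 58886) = 1/138959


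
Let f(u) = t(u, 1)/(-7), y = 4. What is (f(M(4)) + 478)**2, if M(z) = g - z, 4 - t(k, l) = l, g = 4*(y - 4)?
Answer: 11175649/49 ≈ 2.2807e+5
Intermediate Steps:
g = 0 (g = 4*(4 - 4) = 4*0 = 0)
t(k, l) = 4 - l
M(z) = -z (M(z) = 0 - z = -z)
f(u) = -3/7 (f(u) = (4 - 1*1)/(-7) = (4 - 1)*(-1/7) = 3*(-1/7) = -3/7)
(f(M(4)) + 478)**2 = (-3/7 + 478)**2 = (3343/7)**2 = 11175649/49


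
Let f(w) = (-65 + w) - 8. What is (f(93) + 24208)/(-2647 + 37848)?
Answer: 24228/35201 ≈ 0.68828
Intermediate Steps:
f(w) = -73 + w
(f(93) + 24208)/(-2647 + 37848) = ((-73 + 93) + 24208)/(-2647 + 37848) = (20 + 24208)/35201 = 24228*(1/35201) = 24228/35201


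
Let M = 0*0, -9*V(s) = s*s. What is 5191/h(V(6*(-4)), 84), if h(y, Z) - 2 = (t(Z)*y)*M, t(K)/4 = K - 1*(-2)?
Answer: 5191/2 ≈ 2595.5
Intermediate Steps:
t(K) = 8 + 4*K (t(K) = 4*(K - 1*(-2)) = 4*(K + 2) = 4*(2 + K) = 8 + 4*K)
V(s) = -s²/9 (V(s) = -s*s/9 = -s²/9)
M = 0
h(y, Z) = 2 (h(y, Z) = 2 + ((8 + 4*Z)*y)*0 = 2 + (y*(8 + 4*Z))*0 = 2 + 0 = 2)
5191/h(V(6*(-4)), 84) = 5191/2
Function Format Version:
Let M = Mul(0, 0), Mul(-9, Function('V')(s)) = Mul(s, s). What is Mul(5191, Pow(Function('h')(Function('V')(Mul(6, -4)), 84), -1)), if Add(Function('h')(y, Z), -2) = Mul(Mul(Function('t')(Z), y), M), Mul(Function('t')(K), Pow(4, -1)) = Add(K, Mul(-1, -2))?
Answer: Rational(5191, 2) ≈ 2595.5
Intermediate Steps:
Function('t')(K) = Add(8, Mul(4, K)) (Function('t')(K) = Mul(4, Add(K, Mul(-1, -2))) = Mul(4, Add(K, 2)) = Mul(4, Add(2, K)) = Add(8, Mul(4, K)))
Function('V')(s) = Mul(Rational(-1, 9), Pow(s, 2)) (Function('V')(s) = Mul(Rational(-1, 9), Mul(s, s)) = Mul(Rational(-1, 9), Pow(s, 2)))
M = 0
Function('h')(y, Z) = 2 (Function('h')(y, Z) = Add(2, Mul(Mul(Add(8, Mul(4, Z)), y), 0)) = Add(2, Mul(Mul(y, Add(8, Mul(4, Z))), 0)) = Add(2, 0) = 2)
Mul(5191, Pow(Function('h')(Function('V')(Mul(6, -4)), 84), -1)) = Mul(5191, Pow(2, -1)) = Mul(5191, Rational(1, 2)) = Rational(5191, 2)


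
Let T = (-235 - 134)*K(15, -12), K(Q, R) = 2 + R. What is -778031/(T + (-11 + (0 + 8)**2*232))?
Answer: -778031/18527 ≈ -41.994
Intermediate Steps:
T = 3690 (T = (-235 - 134)*(2 - 12) = -369*(-10) = 3690)
-778031/(T + (-11 + (0 + 8)**2*232)) = -778031/(3690 + (-11 + (0 + 8)**2*232)) = -778031/(3690 + (-11 + 8**2*232)) = -778031/(3690 + (-11 + 64*232)) = -778031/(3690 + (-11 + 14848)) = -778031/(3690 + 14837) = -778031/18527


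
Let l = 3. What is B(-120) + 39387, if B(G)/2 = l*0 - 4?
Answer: 39379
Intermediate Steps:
B(G) = -8 (B(G) = 2*(3*0 - 4) = 2*(0 - 4) = 2*(-4) = -8)
B(-120) + 39387 = -8 + 39387 = 39379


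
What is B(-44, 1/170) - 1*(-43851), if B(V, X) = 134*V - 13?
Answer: 37942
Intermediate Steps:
B(V, X) = -13 + 134*V
B(-44, 1/170) - 1*(-43851) = (-13 + 134*(-44)) - 1*(-43851) = (-13 - 5896) + 43851 = -5909 + 43851 = 37942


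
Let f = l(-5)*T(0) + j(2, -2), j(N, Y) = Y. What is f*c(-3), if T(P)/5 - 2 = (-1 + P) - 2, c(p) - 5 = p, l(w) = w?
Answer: 46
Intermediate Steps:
c(p) = 5 + p
T(P) = -5 + 5*P (T(P) = 10 + 5*((-1 + P) - 2) = 10 + 5*(-3 + P) = 10 + (-15 + 5*P) = -5 + 5*P)
f = 23 (f = -5*(-5 + 5*0) - 2 = -5*(-5 + 0) - 2 = -5*(-5) - 2 = 25 - 2 = 23)
f*c(-3) = 23*(5 - 3) = 23*2 = 46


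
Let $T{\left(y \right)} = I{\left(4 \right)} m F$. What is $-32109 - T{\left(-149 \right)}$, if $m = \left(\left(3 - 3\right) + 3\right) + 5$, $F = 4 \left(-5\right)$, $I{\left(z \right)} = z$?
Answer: $-31469$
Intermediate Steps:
$F = -20$
$m = 8$ ($m = \left(0 + 3\right) + 5 = 3 + 5 = 8$)
$T{\left(y \right)} = -640$ ($T{\left(y \right)} = 4 \cdot 8 \left(-20\right) = 32 \left(-20\right) = -640$)
$-32109 - T{\left(-149 \right)} = -32109 - -640 = -32109 + 640 = -31469$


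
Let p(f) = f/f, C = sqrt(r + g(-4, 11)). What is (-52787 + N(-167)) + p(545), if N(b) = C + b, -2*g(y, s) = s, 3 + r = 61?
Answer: -52953 + sqrt(210)/2 ≈ -52946.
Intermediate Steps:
r = 58 (r = -3 + 61 = 58)
g(y, s) = -s/2
C = sqrt(210)/2 (C = sqrt(58 - 1/2*11) = sqrt(58 - 11/2) = sqrt(105/2) = sqrt(210)/2 ≈ 7.2457)
N(b) = b + sqrt(210)/2 (N(b) = sqrt(210)/2 + b = b + sqrt(210)/2)
p(f) = 1
(-52787 + N(-167)) + p(545) = (-52787 + (-167 + sqrt(210)/2)) + 1 = (-52954 + sqrt(210)/2) + 1 = -52953 + sqrt(210)/2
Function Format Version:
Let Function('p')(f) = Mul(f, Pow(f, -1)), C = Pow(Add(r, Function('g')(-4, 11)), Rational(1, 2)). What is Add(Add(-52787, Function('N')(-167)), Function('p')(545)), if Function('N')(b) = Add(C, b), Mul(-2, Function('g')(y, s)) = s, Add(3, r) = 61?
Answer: Add(-52953, Mul(Rational(1, 2), Pow(210, Rational(1, 2)))) ≈ -52946.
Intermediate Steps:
r = 58 (r = Add(-3, 61) = 58)
Function('g')(y, s) = Mul(Rational(-1, 2), s)
C = Mul(Rational(1, 2), Pow(210, Rational(1, 2))) (C = Pow(Add(58, Mul(Rational(-1, 2), 11)), Rational(1, 2)) = Pow(Add(58, Rational(-11, 2)), Rational(1, 2)) = Pow(Rational(105, 2), Rational(1, 2)) = Mul(Rational(1, 2), Pow(210, Rational(1, 2))) ≈ 7.2457)
Function('N')(b) = Add(b, Mul(Rational(1, 2), Pow(210, Rational(1, 2)))) (Function('N')(b) = Add(Mul(Rational(1, 2), Pow(210, Rational(1, 2))), b) = Add(b, Mul(Rational(1, 2), Pow(210, Rational(1, 2)))))
Function('p')(f) = 1
Add(Add(-52787, Function('N')(-167)), Function('p')(545)) = Add(Add(-52787, Add(-167, Mul(Rational(1, 2), Pow(210, Rational(1, 2))))), 1) = Add(Add(-52954, Mul(Rational(1, 2), Pow(210, Rational(1, 2)))), 1) = Add(-52953, Mul(Rational(1, 2), Pow(210, Rational(1, 2))))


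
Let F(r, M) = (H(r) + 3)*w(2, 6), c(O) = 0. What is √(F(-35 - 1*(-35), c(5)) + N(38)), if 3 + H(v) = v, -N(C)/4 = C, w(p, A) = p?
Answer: 2*I*√38 ≈ 12.329*I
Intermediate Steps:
N(C) = -4*C
H(v) = -3 + v
F(r, M) = 2*r (F(r, M) = ((-3 + r) + 3)*2 = r*2 = 2*r)
√(F(-35 - 1*(-35), c(5)) + N(38)) = √(2*(-35 - 1*(-35)) - 4*38) = √(2*(-35 + 35) - 152) = √(2*0 - 152) = √(0 - 152) = √(-152) = 2*I*√38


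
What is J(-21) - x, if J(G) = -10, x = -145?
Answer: 135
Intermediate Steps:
J(-21) - x = -10 - 1*(-145) = -10 + 145 = 135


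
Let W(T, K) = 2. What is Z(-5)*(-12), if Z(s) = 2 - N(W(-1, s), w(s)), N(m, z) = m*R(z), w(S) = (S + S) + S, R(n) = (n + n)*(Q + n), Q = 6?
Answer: 6456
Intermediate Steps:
R(n) = 2*n*(6 + n) (R(n) = (n + n)*(6 + n) = (2*n)*(6 + n) = 2*n*(6 + n))
w(S) = 3*S (w(S) = 2*S + S = 3*S)
N(m, z) = 2*m*z*(6 + z) (N(m, z) = m*(2*z*(6 + z)) = 2*m*z*(6 + z))
Z(s) = 2 - 12*s*(6 + 3*s) (Z(s) = 2 - 2*2*3*s*(6 + 3*s) = 2 - 12*s*(6 + 3*s))
Z(-5)*(-12) = (2 - 36*(-5)*(2 - 5))*(-12) = (2 - 36*(-5)*(-3))*(-12) = (2 - 540)*(-12) = -538*(-12) = 6456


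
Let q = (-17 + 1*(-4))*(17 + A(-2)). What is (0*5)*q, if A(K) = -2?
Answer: 0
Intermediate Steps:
q = -315 (q = (-17 + 1*(-4))*(17 - 2) = (-17 - 4)*15 = -21*15 = -315)
(0*5)*q = (0*5)*(-315) = 0*(-315) = 0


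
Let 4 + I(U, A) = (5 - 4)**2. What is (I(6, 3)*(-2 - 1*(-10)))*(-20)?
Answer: 480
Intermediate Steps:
I(U, A) = -3 (I(U, A) = -4 + (5 - 4)**2 = -4 + 1**2 = -4 + 1 = -3)
(I(6, 3)*(-2 - 1*(-10)))*(-20) = -3*(-2 - 1*(-10))*(-20) = -3*(-2 + 10)*(-20) = -3*8*(-20) = -24*(-20) = 480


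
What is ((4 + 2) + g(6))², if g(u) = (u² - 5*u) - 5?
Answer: 49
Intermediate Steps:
g(u) = -5 + u² - 5*u
((4 + 2) + g(6))² = ((4 + 2) + (-5 + 6² - 5*6))² = (6 + (-5 + 36 - 30))² = (6 + 1)² = 7² = 49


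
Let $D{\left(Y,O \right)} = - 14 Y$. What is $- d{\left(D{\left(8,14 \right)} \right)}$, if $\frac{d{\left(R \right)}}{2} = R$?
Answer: $224$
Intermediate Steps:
$d{\left(R \right)} = 2 R$
$- d{\left(D{\left(8,14 \right)} \right)} = - 2 \left(\left(-14\right) 8\right) = - 2 \left(-112\right) = \left(-1\right) \left(-224\right) = 224$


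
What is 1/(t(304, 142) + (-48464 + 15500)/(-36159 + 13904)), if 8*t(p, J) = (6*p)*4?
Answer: 22255/20329524 ≈ 0.0010947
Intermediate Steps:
t(p, J) = 3*p (t(p, J) = ((6*p)*4)/8 = (24*p)/8 = 3*p)
1/(t(304, 142) + (-48464 + 15500)/(-36159 + 13904)) = 1/(3*304 + (-48464 + 15500)/(-36159 + 13904)) = 1/(912 - 32964/(-22255)) = 1/(912 - 32964*(-1/22255)) = 1/(912 + 32964/22255) = 1/(20329524/22255) = 22255/20329524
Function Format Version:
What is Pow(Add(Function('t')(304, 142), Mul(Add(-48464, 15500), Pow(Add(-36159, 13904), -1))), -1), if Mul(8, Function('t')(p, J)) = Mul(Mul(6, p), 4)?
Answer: Rational(22255, 20329524) ≈ 0.0010947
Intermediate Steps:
Function('t')(p, J) = Mul(3, p) (Function('t')(p, J) = Mul(Rational(1, 8), Mul(Mul(6, p), 4)) = Mul(Rational(1, 8), Mul(24, p)) = Mul(3, p))
Pow(Add(Function('t')(304, 142), Mul(Add(-48464, 15500), Pow(Add(-36159, 13904), -1))), -1) = Pow(Add(Mul(3, 304), Mul(Add(-48464, 15500), Pow(Add(-36159, 13904), -1))), -1) = Pow(Add(912, Mul(-32964, Pow(-22255, -1))), -1) = Pow(Add(912, Mul(-32964, Rational(-1, 22255))), -1) = Pow(Add(912, Rational(32964, 22255)), -1) = Pow(Rational(20329524, 22255), -1) = Rational(22255, 20329524)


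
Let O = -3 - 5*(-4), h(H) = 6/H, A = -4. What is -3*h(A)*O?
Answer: 153/2 ≈ 76.500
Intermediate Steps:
O = 17 (O = -3 + 20 = 17)
-3*h(A)*O = -3*6/(-4)*17 = -3*6*(-¼)*17 = -(-9)*17/2 = -3*(-51/2) = 153/2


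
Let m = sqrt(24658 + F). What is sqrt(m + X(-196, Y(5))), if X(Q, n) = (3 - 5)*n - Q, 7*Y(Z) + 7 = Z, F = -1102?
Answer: sqrt(9632 + 98*sqrt(5889))/7 ≈ 18.710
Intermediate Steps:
Y(Z) = -1 + Z/7
X(Q, n) = -Q - 2*n (X(Q, n) = -2*n - Q = -Q - 2*n)
m = 2*sqrt(5889) (m = sqrt(24658 - 1102) = sqrt(23556) = 2*sqrt(5889) ≈ 153.48)
sqrt(m + X(-196, Y(5))) = sqrt(2*sqrt(5889) + (-1*(-196) - 2*(-1 + (1/7)*5))) = sqrt(2*sqrt(5889) + (196 - 2*(-1 + 5/7))) = sqrt(2*sqrt(5889) + (196 - 2*(-2/7))) = sqrt(2*sqrt(5889) + (196 + 4/7)) = sqrt(2*sqrt(5889) + 1376/7) = sqrt(1376/7 + 2*sqrt(5889))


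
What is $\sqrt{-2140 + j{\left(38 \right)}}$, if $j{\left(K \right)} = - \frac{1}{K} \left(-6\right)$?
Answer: $\frac{i \sqrt{772483}}{19} \approx 46.258 i$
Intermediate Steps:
$j{\left(K \right)} = \frac{6}{K}$
$\sqrt{-2140 + j{\left(38 \right)}} = \sqrt{-2140 + \frac{6}{38}} = \sqrt{-2140 + 6 \cdot \frac{1}{38}} = \sqrt{-2140 + \frac{3}{19}} = \sqrt{- \frac{40657}{19}} = \frac{i \sqrt{772483}}{19}$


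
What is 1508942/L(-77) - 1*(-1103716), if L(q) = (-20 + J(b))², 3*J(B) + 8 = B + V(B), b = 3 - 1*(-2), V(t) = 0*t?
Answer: 488247698/441 ≈ 1.1071e+6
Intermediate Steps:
V(t) = 0
b = 5 (b = 3 + 2 = 5)
J(B) = -8/3 + B/3 (J(B) = -8/3 + (B + 0)/3 = -8/3 + B/3)
L(q) = 441 (L(q) = (-20 + (-8/3 + (⅓)*5))² = (-20 + (-8/3 + 5/3))² = (-20 - 1)² = (-21)² = 441)
1508942/L(-77) - 1*(-1103716) = 1508942/441 - 1*(-1103716) = 1508942*(1/441) + 1103716 = 1508942/441 + 1103716 = 488247698/441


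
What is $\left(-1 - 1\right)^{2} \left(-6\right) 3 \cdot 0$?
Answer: $0$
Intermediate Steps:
$\left(-1 - 1\right)^{2} \left(-6\right) 3 \cdot 0 = \left(-2\right)^{2} \left(-6\right) 0 = 4 \left(-6\right) 0 = \left(-24\right) 0 = 0$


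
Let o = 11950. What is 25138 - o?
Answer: 13188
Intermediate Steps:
25138 - o = 25138 - 1*11950 = 25138 - 11950 = 13188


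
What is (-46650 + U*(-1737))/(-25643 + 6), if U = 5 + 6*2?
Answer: 76179/25637 ≈ 2.9714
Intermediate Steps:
U = 17 (U = 5 + 12 = 17)
(-46650 + U*(-1737))/(-25643 + 6) = (-46650 + 17*(-1737))/(-25643 + 6) = (-46650 - 29529)/(-25637) = -76179*(-1/25637) = 76179/25637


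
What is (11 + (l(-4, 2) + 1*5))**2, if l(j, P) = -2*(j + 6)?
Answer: 144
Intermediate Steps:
l(j, P) = -12 - 2*j (l(j, P) = -2*(6 + j) = -12 - 2*j)
(11 + (l(-4, 2) + 1*5))**2 = (11 + ((-12 - 2*(-4)) + 1*5))**2 = (11 + ((-12 + 8) + 5))**2 = (11 + (-4 + 5))**2 = (11 + 1)**2 = 12**2 = 144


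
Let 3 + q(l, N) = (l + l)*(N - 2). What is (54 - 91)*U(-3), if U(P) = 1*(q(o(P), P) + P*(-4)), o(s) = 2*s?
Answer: -2553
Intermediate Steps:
q(l, N) = -3 + 2*l*(-2 + N) (q(l, N) = -3 + (l + l)*(N - 2) = -3 + (2*l)*(-2 + N) = -3 + 2*l*(-2 + N))
U(P) = -3 - 12*P + 4*P**2 (U(P) = 1*((-3 - 8*P + 2*P*(2*P)) + P*(-4)) = 1*((-3 - 8*P + 4*P**2) - 4*P) = 1*(-3 - 12*P + 4*P**2) = -3 - 12*P + 4*P**2)
(54 - 91)*U(-3) = (54 - 91)*(-3 - 12*(-3) + 4*(-3)**2) = -37*(-3 + 36 + 4*9) = -37*(-3 + 36 + 36) = -37*69 = -2553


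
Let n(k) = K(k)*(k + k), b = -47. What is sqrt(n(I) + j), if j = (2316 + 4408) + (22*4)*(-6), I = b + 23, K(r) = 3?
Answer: 2*sqrt(1513) ≈ 77.795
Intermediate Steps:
I = -24 (I = -47 + 23 = -24)
n(k) = 6*k (n(k) = 3*(k + k) = 3*(2*k) = 6*k)
j = 6196 (j = 6724 + 88*(-6) = 6724 - 528 = 6196)
sqrt(n(I) + j) = sqrt(6*(-24) + 6196) = sqrt(-144 + 6196) = sqrt(6052) = 2*sqrt(1513)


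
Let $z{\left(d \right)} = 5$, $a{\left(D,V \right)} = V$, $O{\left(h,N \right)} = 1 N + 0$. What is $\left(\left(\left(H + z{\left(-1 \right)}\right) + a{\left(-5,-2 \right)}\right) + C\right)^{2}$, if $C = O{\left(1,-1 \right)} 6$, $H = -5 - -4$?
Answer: $16$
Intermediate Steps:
$O{\left(h,N \right)} = N$ ($O{\left(h,N \right)} = N + 0 = N$)
$H = -1$ ($H = -5 + 4 = -1$)
$C = -6$ ($C = \left(-1\right) 6 = -6$)
$\left(\left(\left(H + z{\left(-1 \right)}\right) + a{\left(-5,-2 \right)}\right) + C\right)^{2} = \left(\left(\left(-1 + 5\right) - 2\right) - 6\right)^{2} = \left(\left(4 - 2\right) - 6\right)^{2} = \left(2 - 6\right)^{2} = \left(-4\right)^{2} = 16$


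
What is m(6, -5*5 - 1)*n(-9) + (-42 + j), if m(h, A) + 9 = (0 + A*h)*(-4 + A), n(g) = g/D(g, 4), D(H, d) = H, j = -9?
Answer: 4620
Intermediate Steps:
n(g) = 1 (n(g) = g/g = 1)
m(h, A) = -9 + A*h*(-4 + A) (m(h, A) = -9 + (0 + A*h)*(-4 + A) = -9 + (A*h)*(-4 + A) = -9 + A*h*(-4 + A))
m(6, -5*5 - 1)*n(-9) + (-42 + j) = (-9 + 6*(-5*5 - 1)**2 - 4*(-5*5 - 1)*6)*1 + (-42 - 9) = (-9 + 6*(-25 - 1)**2 - 4*(-25 - 1)*6)*1 - 51 = (-9 + 6*(-26)**2 - 4*(-26)*6)*1 - 51 = (-9 + 6*676 + 624)*1 - 51 = (-9 + 4056 + 624)*1 - 51 = 4671*1 - 51 = 4671 - 51 = 4620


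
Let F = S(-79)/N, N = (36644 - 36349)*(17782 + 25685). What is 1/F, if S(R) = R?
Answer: -12822765/79 ≈ -1.6231e+5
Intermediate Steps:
N = 12822765 (N = 295*43467 = 12822765)
F = -79/12822765 ≈ -6.1609e-6
1/F = 1/(-79/12822765) = -12822765/79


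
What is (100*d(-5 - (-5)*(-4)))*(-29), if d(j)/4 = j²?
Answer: -7250000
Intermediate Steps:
d(j) = 4*j²
(100*d(-5 - (-5)*(-4)))*(-29) = (100*(4*(-5 - (-5)*(-4))²))*(-29) = (100*(4*(-5 - 1*20)²))*(-29) = (100*(4*(-5 - 20)²))*(-29) = (100*(4*(-25)²))*(-29) = (100*(4*625))*(-29) = (100*2500)*(-29) = 250000*(-29) = -7250000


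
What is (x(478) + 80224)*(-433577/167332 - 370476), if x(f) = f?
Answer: -2501476460546759/83666 ≈ -2.9898e+10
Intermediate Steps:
(x(478) + 80224)*(-433577/167332 - 370476) = (478 + 80224)*(-433577/167332 - 370476) = 80702*(-433577*1/167332 - 370476) = 80702*(-433577/167332 - 370476) = 80702*(-61992923609/167332) = -2501476460546759/83666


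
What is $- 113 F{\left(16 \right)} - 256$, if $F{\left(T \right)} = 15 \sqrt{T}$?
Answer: $-7036$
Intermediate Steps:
$- 113 F{\left(16 \right)} - 256 = - 113 \cdot 15 \sqrt{16} - 256 = - 113 \cdot 15 \cdot 4 - 256 = \left(-113\right) 60 - 256 = -6780 - 256 = -7036$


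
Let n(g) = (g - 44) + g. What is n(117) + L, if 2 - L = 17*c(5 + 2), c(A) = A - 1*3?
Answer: 124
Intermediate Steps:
c(A) = -3 + A (c(A) = A - 3 = -3 + A)
n(g) = -44 + 2*g (n(g) = (-44 + g) + g = -44 + 2*g)
L = -66 (L = 2 - 17*(-3 + (5 + 2)) = 2 - 17*(-3 + 7) = 2 - 17*4 = 2 - 1*68 = 2 - 68 = -66)
n(117) + L = (-44 + 2*117) - 66 = (-44 + 234) - 66 = 190 - 66 = 124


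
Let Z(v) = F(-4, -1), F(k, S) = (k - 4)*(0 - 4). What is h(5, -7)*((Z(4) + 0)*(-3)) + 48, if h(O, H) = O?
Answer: -432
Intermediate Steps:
F(k, S) = 16 - 4*k (F(k, S) = (-4 + k)*(-4) = 16 - 4*k)
Z(v) = 32 (Z(v) = 16 - 4*(-4) = 16 + 16 = 32)
h(5, -7)*((Z(4) + 0)*(-3)) + 48 = 5*((32 + 0)*(-3)) + 48 = 5*(32*(-3)) + 48 = 5*(-96) + 48 = -480 + 48 = -432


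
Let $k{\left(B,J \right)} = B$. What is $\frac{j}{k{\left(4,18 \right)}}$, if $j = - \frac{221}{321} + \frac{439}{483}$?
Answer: $\frac{2848}{51681} \approx 0.055107$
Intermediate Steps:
$j = \frac{11392}{51681}$ ($j = \left(-221\right) \frac{1}{321} + 439 \cdot \frac{1}{483} = - \frac{221}{321} + \frac{439}{483} = \frac{11392}{51681} \approx 0.22043$)
$\frac{j}{k{\left(4,18 \right)}} = \frac{11392}{51681 \cdot 4} = \frac{11392}{51681} \cdot \frac{1}{4} = \frac{2848}{51681}$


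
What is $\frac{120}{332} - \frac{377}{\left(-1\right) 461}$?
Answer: $\frac{45121}{38263} \approx 1.1792$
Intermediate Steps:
$\frac{120}{332} - \frac{377}{\left(-1\right) 461} = 120 \cdot \frac{1}{332} - \frac{377}{-461} = \frac{30}{83} - - \frac{377}{461} = \frac{30}{83} + \frac{377}{461} = \frac{45121}{38263}$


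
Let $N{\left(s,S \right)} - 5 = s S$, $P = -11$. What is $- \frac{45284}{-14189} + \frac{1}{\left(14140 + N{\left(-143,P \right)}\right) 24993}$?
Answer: $\frac{17789365396805}{5574006391086} \approx 3.1915$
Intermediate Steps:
$N{\left(s,S \right)} = 5 + S s$ ($N{\left(s,S \right)} = 5 + s S = 5 + S s$)
$- \frac{45284}{-14189} + \frac{1}{\left(14140 + N{\left(-143,P \right)}\right) 24993} = - \frac{45284}{-14189} + \frac{1}{\left(14140 + \left(5 - -1573\right)\right) 24993} = \left(-45284\right) \left(- \frac{1}{14189}\right) + \frac{1}{14140 + \left(5 + 1573\right)} \frac{1}{24993} = \frac{45284}{14189} + \frac{1}{14140 + 1578} \cdot \frac{1}{24993} = \frac{45284}{14189} + \frac{1}{15718} \cdot \frac{1}{24993} = \frac{45284}{14189} + \frac{1}{392839974} = \frac{17789365396805}{5574006391086}$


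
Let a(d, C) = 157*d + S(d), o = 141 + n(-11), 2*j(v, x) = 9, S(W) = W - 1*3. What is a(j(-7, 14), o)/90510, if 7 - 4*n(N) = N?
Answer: 118/15085 ≈ 0.0078223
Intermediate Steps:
S(W) = -3 + W (S(W) = W - 3 = -3 + W)
n(N) = 7/4 - N/4
j(v, x) = 9/2 (j(v, x) = (½)*9 = 9/2)
o = 291/2 (o = 141 + (7/4 - ¼*(-11)) = 141 + (7/4 + 11/4) = 141 + 9/2 = 291/2 ≈ 145.50)
a(d, C) = -3 + 158*d (a(d, C) = 157*d + (-3 + d) = -3 + 158*d)
a(j(-7, 14), o)/90510 = (-3 + 158*(9/2))/90510 = (-3 + 711)*(1/90510) = 708*(1/90510) = 118/15085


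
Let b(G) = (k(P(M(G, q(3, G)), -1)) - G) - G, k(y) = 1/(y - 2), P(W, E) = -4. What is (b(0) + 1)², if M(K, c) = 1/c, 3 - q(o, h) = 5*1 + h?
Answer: 25/36 ≈ 0.69444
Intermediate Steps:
q(o, h) = -2 - h (q(o, h) = 3 - (5*1 + h) = 3 - (5 + h) = 3 + (-5 - h) = -2 - h)
k(y) = 1/(-2 + y)
b(G) = -⅙ - 2*G (b(G) = (1/(-2 - 4) - G) - G = (1/(-6) - G) - G = (-⅙ - G) - G = -⅙ - 2*G)
(b(0) + 1)² = ((-⅙ - 2*0) + 1)² = ((-⅙ + 0) + 1)² = (-⅙ + 1)² = (⅚)² = 25/36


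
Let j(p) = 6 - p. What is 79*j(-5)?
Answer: 869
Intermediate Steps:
79*j(-5) = 79*(6 - 1*(-5)) = 79*(6 + 5) = 79*11 = 869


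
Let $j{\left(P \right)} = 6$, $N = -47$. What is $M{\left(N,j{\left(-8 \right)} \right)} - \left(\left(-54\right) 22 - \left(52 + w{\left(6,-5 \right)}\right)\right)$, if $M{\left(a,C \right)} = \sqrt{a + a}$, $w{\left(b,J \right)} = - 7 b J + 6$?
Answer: $1456 + i \sqrt{94} \approx 1456.0 + 9.6954 i$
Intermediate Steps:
$w{\left(b,J \right)} = 6 - 7 J b$ ($w{\left(b,J \right)} = - 7 J b + 6 = 6 - 7 J b$)
$M{\left(a,C \right)} = \sqrt{2} \sqrt{a}$ ($M{\left(a,C \right)} = \sqrt{2 a} = \sqrt{2} \sqrt{a}$)
$M{\left(N,j{\left(-8 \right)} \right)} - \left(\left(-54\right) 22 - \left(52 + w{\left(6,-5 \right)}\right)\right) = \sqrt{2} \sqrt{-47} - \left(\left(-54\right) 22 - \left(58 - \left(-35\right) 6\right)\right) = \sqrt{2} i \sqrt{47} - \left(-1188 - 268\right) = i \sqrt{94} - \left(-1188 - 268\right) = i \sqrt{94} - -1456 = i \sqrt{94} + 1456 = 1456 + i \sqrt{94}$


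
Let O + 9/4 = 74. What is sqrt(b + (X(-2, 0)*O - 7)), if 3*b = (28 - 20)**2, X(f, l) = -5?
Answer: I*sqrt(12399)/6 ≈ 18.558*I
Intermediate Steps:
O = 287/4 (O = -9/4 + 74 = 287/4 ≈ 71.750)
b = 64/3 (b = (28 - 20)**2/3 = (1/3)*8**2 = (1/3)*64 = 64/3 ≈ 21.333)
sqrt(b + (X(-2, 0)*O - 7)) = sqrt(64/3 + (-5*287/4 - 7)) = sqrt(64/3 + (-1435/4 - 7)) = sqrt(64/3 - 1463/4) = sqrt(-4133/12) = I*sqrt(12399)/6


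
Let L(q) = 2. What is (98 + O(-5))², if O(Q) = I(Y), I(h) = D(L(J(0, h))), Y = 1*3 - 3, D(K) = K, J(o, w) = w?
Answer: 10000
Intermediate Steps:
Y = 0 (Y = 3 - 3 = 0)
I(h) = 2
O(Q) = 2
(98 + O(-5))² = (98 + 2)² = 100² = 10000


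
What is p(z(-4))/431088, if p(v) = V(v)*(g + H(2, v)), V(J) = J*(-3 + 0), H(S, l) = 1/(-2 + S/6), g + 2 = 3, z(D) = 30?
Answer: -3/35924 ≈ -8.3510e-5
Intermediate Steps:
g = 1 (g = -2 + 3 = 1)
H(S, l) = 1/(-2 + S/6) (H(S, l) = 1/(-2 + S*(⅙)) = 1/(-2 + S/6))
V(J) = -3*J (V(J) = J*(-3) = -3*J)
p(v) = -6*v/5 (p(v) = (-3*v)*(1 + 6/(-12 + 2)) = (-3*v)*(1 + 6/(-10)) = (-3*v)*(1 + 6*(-⅒)) = (-3*v)*(1 - ⅗) = -3*v*(⅖) = -6*v/5)
p(z(-4))/431088 = -6/5*30/431088 = -36*1/431088 = -3/35924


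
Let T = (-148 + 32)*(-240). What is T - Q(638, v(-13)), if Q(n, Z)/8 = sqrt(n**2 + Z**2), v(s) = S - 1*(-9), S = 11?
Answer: 27840 - 16*sqrt(101861) ≈ 22734.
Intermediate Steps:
v(s) = 20 (v(s) = 11 - 1*(-9) = 11 + 9 = 20)
Q(n, Z) = 8*sqrt(Z**2 + n**2) (Q(n, Z) = 8*sqrt(n**2 + Z**2) = 8*sqrt(Z**2 + n**2))
T = 27840 (T = -116*(-240) = 27840)
T - Q(638, v(-13)) = 27840 - 8*sqrt(20**2 + 638**2) = 27840 - 8*sqrt(400 + 407044) = 27840 - 8*sqrt(407444) = 27840 - 8*2*sqrt(101861) = 27840 - 16*sqrt(101861)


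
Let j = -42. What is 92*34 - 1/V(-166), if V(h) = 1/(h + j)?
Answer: 3336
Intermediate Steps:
V(h) = 1/(-42 + h) (V(h) = 1/(h - 42) = 1/(-42 + h))
92*34 - 1/V(-166) = 92*34 - 1/(1/(-42 - 166)) = 3128 - 1/(1/(-208)) = 3128 - 1/(-1/208) = 3128 - 1*(-208) = 3128 + 208 = 3336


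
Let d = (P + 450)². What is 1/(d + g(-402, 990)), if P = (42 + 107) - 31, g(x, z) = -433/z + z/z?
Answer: 990/319398317 ≈ 3.0996e-6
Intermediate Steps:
g(x, z) = 1 - 433/z (g(x, z) = -433/z + 1 = 1 - 433/z)
P = 118 (P = 149 - 31 = 118)
d = 322624 (d = (118 + 450)² = 568² = 322624)
1/(d + g(-402, 990)) = 1/(322624 + (-433 + 990)/990) = 1/(322624 + (1/990)*557) = 1/(322624 + 557/990) = 1/(319398317/990) = 990/319398317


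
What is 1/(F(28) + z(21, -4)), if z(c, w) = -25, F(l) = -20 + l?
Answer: -1/17 ≈ -0.058824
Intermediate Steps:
1/(F(28) + z(21, -4)) = 1/((-20 + 28) - 25) = 1/(8 - 25) = 1/(-17) = -1/17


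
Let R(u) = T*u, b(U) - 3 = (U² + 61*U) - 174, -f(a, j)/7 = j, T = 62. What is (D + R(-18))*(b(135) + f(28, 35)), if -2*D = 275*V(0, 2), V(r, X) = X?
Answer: -36227204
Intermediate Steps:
f(a, j) = -7*j
b(U) = -171 + U² + 61*U (b(U) = 3 + ((U² + 61*U) - 174) = 3 + (-174 + U² + 61*U) = -171 + U² + 61*U)
R(u) = 62*u
D = -275 (D = -275*2/2 = -½*550 = -275)
(D + R(-18))*(b(135) + f(28, 35)) = (-275 + 62*(-18))*((-171 + 135² + 61*135) - 7*35) = (-275 - 1116)*((-171 + 18225 + 8235) - 245) = -1391*(26289 - 245) = -1391*26044 = -36227204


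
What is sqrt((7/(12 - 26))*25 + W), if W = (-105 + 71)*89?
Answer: I*sqrt(12154)/2 ≈ 55.123*I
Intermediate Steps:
W = -3026 (W = -34*89 = -3026)
sqrt((7/(12 - 26))*25 + W) = sqrt((7/(12 - 26))*25 - 3026) = sqrt((7/(-14))*25 - 3026) = sqrt(-1/14*7*25 - 3026) = sqrt(-1/2*25 - 3026) = sqrt(-25/2 - 3026) = sqrt(-6077/2) = I*sqrt(12154)/2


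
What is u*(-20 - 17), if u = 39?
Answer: -1443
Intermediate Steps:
u*(-20 - 17) = 39*(-20 - 17) = 39*(-37) = -1443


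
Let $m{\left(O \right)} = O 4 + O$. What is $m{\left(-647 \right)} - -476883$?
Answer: $473648$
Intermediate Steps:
$m{\left(O \right)} = 5 O$ ($m{\left(O \right)} = 4 O + O = 5 O$)
$m{\left(-647 \right)} - -476883 = 5 \left(-647\right) - -476883 = -3235 + 476883 = 473648$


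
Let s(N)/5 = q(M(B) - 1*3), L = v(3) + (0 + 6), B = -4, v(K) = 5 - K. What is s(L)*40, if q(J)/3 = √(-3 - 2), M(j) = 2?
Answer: 600*I*√5 ≈ 1341.6*I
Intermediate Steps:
q(J) = 3*I*√5 (q(J) = 3*√(-3 - 2) = 3*√(-5) = 3*(I*√5) = 3*I*√5)
L = 8 (L = (5 - 1*3) + (0 + 6) = (5 - 3) + 6 = 2 + 6 = 8)
s(N) = 15*I*√5 (s(N) = 5*(3*I*√5) = 15*I*√5)
s(L)*40 = (15*I*√5)*40 = 600*I*√5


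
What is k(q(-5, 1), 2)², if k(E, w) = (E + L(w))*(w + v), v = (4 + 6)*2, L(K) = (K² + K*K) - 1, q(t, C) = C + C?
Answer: 39204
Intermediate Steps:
q(t, C) = 2*C
L(K) = -1 + 2*K² (L(K) = (K² + K²) - 1 = 2*K² - 1 = -1 + 2*K²)
v = 20 (v = 10*2 = 20)
k(E, w) = (20 + w)*(-1 + E + 2*w²) (k(E, w) = (E + (-1 + 2*w²))*(w + 20) = (-1 + E + 2*w²)*(20 + w) = (20 + w)*(-1 + E + 2*w²))
k(q(-5, 1), 2)² = (-20 - 1*2 + 2*2³ + 20*(2*1) + 40*2² + (2*1)*2)² = (-20 - 2 + 2*8 + 20*2 + 40*4 + 2*2)² = (-20 - 2 + 16 + 40 + 160 + 4)² = 198² = 39204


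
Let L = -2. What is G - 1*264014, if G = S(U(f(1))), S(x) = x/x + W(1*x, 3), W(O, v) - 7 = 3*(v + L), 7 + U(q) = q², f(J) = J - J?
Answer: -264003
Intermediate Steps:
f(J) = 0
U(q) = -7 + q²
W(O, v) = 1 + 3*v (W(O, v) = 7 + 3*(v - 2) = 7 + 3*(-2 + v) = 7 + (-6 + 3*v) = 1 + 3*v)
S(x) = 11 (S(x) = x/x + (1 + 3*3) = 1 + (1 + 9) = 1 + 10 = 11)
G = 11
G - 1*264014 = 11 - 1*264014 = 11 - 264014 = -264003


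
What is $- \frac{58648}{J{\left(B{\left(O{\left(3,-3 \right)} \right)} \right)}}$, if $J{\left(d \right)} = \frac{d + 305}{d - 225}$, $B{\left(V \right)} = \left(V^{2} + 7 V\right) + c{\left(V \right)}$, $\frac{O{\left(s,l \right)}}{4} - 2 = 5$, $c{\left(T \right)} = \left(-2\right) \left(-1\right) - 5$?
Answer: $- \frac{22051648}{641} \approx -34402.0$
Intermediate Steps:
$c{\left(T \right)} = -3$ ($c{\left(T \right)} = 2 - 5 = -3$)
$O{\left(s,l \right)} = 28$ ($O{\left(s,l \right)} = 8 + 4 \cdot 5 = 8 + 20 = 28$)
$B{\left(V \right)} = -3 + V^{2} + 7 V$ ($B{\left(V \right)} = \left(V^{2} + 7 V\right) - 3 = -3 + V^{2} + 7 V$)
$J{\left(d \right)} = \frac{305 + d}{-225 + d}$
$- \frac{58648}{J{\left(B{\left(O{\left(3,-3 \right)} \right)} \right)}} = - \frac{58648}{\frac{1}{-225 + \left(-3 + 28^{2} + 7 \cdot 28\right)} \left(305 + \left(-3 + 28^{2} + 7 \cdot 28\right)\right)} = - \frac{58648}{\frac{1}{-225 + \left(-3 + 784 + 196\right)} \left(305 + \left(-3 + 784 + 196\right)\right)} = - \frac{58648}{\frac{1}{-225 + 977} \left(305 + 977\right)} = - \frac{58648}{\frac{1}{752} \cdot 1282} = - \frac{58648}{\frac{641}{376}} = \left(-58648\right) \frac{376}{641} = - \frac{22051648}{641}$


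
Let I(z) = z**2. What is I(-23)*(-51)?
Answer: -26979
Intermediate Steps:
I(-23)*(-51) = (-23)**2*(-51) = 529*(-51) = -26979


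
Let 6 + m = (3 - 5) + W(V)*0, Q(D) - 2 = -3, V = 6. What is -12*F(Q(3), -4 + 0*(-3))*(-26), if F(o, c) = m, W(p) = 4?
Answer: -2496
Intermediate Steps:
Q(D) = -1 (Q(D) = 2 - 3 = -1)
m = -8 (m = -6 + ((3 - 5) + 4*0) = -6 + (-2 + 0) = -6 - 2 = -8)
F(o, c) = -8
-12*F(Q(3), -4 + 0*(-3))*(-26) = -12*(-8)*(-26) = 96*(-26) = -2496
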